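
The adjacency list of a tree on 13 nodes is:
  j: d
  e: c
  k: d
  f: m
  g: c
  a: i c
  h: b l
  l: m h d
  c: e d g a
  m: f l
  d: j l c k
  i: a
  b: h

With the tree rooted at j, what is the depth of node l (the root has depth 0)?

2

Path from j to l: j – d – l, which has 2 edges.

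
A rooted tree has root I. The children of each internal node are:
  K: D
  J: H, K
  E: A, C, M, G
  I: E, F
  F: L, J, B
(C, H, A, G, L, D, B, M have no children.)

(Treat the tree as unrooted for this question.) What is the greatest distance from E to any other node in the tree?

5

Distances from E peak at 5, attained at D.
E – I – F – J – K – D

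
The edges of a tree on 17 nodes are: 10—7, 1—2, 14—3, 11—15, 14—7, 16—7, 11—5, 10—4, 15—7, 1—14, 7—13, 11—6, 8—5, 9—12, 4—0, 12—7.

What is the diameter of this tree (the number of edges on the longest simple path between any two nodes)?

A longest path is 8-5-11-15-7-14-1-2, with 7 edges.

7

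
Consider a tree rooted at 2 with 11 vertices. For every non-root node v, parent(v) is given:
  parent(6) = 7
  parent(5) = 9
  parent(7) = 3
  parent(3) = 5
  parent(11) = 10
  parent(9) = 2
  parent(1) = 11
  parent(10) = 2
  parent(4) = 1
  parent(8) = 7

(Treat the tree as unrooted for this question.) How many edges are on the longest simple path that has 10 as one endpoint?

6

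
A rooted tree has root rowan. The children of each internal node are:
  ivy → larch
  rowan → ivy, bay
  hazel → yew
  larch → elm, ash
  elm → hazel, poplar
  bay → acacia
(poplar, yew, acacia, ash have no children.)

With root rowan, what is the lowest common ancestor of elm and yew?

elm

Ancestors of elm (toward the root): elm, larch, ivy, rowan.
Ancestors of yew: yew, hazel, elm, larch, ivy, rowan.
The deepest node appearing in both lists is elm.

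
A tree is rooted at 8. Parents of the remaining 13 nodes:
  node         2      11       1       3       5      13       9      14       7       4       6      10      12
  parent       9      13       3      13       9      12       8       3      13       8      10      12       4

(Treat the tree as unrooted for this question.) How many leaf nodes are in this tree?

The leaves are 1, 2, 5, 6, 7, 11, 14.
That is 7 leaves.

7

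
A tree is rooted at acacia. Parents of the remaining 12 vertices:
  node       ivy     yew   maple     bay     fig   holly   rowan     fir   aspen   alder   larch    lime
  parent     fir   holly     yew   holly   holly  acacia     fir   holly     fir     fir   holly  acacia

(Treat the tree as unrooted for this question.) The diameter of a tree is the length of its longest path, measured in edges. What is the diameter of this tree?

4

Starting from rowan, a farthest node is maple at distance 4.
One longest path: rowan – fir – holly – yew – maple.
So the diameter is 4.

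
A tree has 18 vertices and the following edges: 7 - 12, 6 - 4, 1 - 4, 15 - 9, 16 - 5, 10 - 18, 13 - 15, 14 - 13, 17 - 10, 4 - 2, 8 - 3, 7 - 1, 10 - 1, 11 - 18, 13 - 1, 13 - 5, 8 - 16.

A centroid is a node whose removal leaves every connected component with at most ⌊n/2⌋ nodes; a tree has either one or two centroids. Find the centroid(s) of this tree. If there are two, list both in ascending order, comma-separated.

1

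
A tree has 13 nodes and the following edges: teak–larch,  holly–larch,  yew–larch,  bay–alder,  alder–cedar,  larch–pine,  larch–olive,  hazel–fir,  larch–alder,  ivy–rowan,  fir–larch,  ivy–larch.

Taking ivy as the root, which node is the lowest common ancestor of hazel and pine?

Path hazel→root: hazel fir larch ivy; path pine→root: pine larch ivy.
First common node: larch.

larch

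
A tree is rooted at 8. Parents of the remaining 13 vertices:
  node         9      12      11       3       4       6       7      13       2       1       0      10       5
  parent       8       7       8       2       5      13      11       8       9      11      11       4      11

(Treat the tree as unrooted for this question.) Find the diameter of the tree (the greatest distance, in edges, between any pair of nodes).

7

A longest path is 10 – 4 – 5 – 11 – 8 – 9 – 2 – 3, with 7 edges.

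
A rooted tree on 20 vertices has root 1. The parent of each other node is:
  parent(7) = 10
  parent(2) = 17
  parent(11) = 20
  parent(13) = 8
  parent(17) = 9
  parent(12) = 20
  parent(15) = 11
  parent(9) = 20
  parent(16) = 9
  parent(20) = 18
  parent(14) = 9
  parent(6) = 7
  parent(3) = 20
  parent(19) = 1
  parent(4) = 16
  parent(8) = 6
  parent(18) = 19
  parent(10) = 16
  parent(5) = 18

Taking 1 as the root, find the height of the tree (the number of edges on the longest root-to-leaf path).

10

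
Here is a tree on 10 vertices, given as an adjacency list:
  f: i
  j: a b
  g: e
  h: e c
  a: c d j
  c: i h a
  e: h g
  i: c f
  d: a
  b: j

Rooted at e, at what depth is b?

e–h–c–a–j–b — 5 edges.

5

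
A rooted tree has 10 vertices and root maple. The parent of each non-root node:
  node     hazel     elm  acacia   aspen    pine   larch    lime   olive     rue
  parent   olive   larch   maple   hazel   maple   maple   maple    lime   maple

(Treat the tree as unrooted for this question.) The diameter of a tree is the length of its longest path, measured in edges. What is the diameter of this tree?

BFS from aspen reaches elm last, at distance 6; BFS from elm confirms no node is farther.
Path: aspen-hazel-olive-lime-maple-larch-elm.

6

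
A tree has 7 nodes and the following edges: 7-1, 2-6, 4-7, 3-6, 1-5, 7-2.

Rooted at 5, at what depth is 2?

3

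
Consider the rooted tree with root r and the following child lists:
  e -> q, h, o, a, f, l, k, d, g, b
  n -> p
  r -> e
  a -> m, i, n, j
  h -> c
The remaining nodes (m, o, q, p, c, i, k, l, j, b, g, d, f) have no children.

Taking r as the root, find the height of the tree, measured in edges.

4

p sits deepest: r-e-a-n-p — 4 edges from the root.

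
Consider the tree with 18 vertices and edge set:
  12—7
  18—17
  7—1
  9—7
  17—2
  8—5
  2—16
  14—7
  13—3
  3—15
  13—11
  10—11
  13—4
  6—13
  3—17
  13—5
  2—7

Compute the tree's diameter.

BFS from 1 reaches 8 last, at distance 7; BFS from 8 confirms no node is farther.
Path: 1–7–2–17–3–13–5–8.

7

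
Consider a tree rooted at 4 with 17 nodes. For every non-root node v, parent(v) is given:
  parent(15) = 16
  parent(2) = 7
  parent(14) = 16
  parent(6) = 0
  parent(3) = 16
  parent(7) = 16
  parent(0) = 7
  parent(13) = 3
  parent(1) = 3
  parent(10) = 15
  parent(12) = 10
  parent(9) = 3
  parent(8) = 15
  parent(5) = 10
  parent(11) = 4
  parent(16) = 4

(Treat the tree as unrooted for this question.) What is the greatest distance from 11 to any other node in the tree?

5

Distances from 11 peak at 5, attained at 5 (12, 6 also at distance 5).
11-4-16-15-10-5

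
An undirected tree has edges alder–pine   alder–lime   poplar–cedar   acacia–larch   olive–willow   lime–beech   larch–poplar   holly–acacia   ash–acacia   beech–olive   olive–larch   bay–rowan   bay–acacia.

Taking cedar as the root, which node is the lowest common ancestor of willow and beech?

Ancestors of willow (toward the root): willow, olive, larch, poplar, cedar.
Ancestors of beech: beech, olive, larch, poplar, cedar.
The deepest node appearing in both lists is olive.

olive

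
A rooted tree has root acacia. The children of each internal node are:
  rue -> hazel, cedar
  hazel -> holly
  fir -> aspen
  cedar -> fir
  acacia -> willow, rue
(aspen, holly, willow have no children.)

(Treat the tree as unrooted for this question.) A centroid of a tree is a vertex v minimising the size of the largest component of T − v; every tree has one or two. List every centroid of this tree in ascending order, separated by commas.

rue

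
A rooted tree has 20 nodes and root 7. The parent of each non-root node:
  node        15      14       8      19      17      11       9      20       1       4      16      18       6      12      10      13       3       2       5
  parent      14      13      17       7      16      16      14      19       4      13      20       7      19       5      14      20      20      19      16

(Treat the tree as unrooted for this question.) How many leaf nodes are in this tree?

11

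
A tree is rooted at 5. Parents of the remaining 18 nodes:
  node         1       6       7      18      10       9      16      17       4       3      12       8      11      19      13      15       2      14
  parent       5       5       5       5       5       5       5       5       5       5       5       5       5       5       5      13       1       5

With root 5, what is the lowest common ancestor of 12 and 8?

5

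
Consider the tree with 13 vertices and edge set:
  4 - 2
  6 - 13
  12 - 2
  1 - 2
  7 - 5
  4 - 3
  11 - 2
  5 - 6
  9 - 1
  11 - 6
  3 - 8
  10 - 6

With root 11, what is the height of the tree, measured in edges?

4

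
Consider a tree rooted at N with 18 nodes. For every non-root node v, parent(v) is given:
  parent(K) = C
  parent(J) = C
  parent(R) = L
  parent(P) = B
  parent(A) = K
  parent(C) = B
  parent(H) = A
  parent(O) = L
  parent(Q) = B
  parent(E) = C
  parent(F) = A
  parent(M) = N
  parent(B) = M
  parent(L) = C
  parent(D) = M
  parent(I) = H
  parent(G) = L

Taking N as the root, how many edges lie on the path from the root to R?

5

Climbing from R to the root: R–L–C–B–M–N. That's 5 steps.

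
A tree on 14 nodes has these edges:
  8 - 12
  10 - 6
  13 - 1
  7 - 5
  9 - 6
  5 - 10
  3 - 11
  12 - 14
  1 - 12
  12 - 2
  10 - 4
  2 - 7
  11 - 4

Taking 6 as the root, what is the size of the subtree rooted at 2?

6

The subtree rooted at 2 contains: 2, 12, 1, 8, 14, 13 — 6 nodes.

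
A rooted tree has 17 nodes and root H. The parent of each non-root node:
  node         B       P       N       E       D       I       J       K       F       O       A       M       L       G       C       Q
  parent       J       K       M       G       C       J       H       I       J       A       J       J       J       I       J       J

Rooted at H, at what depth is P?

H–J–I–K–P — 4 edges.

4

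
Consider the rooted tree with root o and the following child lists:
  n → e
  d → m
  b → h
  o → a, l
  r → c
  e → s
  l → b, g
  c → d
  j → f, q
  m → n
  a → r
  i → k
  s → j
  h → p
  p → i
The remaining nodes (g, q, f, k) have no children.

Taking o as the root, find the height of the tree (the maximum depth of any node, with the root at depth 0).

10

A deepest node is q, reached by o–a–r–c–d–m–n–e–s–j–q.
That path has 10 edges, so the height is 10.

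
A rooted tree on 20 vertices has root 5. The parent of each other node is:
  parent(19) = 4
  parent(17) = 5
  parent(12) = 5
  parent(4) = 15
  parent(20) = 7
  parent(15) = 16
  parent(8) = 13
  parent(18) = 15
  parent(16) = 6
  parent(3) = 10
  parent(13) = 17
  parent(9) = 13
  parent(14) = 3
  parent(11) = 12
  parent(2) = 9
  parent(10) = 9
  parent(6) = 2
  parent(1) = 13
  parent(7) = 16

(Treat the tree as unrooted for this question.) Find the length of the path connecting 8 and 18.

The path is 8 - 13 - 9 - 2 - 6 - 16 - 15 - 18, which has 7 edges.

7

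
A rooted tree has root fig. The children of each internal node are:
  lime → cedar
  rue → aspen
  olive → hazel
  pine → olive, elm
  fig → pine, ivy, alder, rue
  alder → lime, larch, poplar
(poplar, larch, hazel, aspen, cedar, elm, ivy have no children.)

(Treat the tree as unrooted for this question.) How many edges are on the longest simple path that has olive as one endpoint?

5

Distances from olive peak at 5, attained at cedar.
olive-pine-fig-alder-lime-cedar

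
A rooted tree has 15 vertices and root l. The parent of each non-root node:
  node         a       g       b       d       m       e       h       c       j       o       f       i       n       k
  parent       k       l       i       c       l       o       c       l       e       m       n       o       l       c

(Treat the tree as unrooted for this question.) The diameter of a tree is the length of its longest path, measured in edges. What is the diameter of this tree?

7

A longest path is b–i–o–m–l–c–k–a, with 7 edges.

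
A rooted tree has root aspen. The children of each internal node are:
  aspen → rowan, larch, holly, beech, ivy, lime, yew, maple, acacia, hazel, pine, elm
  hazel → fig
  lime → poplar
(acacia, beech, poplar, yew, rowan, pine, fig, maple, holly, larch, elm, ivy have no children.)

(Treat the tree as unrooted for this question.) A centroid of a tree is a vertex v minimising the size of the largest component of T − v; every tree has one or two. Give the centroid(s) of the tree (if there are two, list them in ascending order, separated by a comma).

aspen

Removing aspen splits the tree into components of sizes 2, 2, 1, 1, 1, 1, 1, 1, 1, 1, 1, 1; the largest is 2 ≤ ⌊15/2⌋ = 7.
Every other node leaves some component of size > 7, so the centroid is unique.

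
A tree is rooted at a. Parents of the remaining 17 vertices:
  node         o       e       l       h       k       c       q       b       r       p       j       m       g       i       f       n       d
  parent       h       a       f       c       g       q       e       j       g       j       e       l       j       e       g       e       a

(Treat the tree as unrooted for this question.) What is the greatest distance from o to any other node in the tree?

Distances from o peak at 9, attained at m.
o–h–c–q–e–j–g–f–l–m

9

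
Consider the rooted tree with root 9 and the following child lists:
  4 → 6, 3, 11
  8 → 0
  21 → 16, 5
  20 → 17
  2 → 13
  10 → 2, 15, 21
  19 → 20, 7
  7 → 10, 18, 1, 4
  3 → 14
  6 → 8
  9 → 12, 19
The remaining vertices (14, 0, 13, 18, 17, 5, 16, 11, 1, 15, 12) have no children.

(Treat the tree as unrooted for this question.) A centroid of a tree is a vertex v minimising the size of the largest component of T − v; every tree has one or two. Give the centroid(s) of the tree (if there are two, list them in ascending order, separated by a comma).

7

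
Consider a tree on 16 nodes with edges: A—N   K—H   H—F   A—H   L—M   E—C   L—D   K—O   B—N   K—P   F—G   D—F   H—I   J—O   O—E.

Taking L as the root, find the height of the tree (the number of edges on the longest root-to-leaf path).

7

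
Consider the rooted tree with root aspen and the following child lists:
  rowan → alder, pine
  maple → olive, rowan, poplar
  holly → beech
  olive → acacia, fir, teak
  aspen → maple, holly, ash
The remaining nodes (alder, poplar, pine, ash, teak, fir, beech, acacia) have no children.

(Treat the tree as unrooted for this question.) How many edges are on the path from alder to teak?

The path is alder – rowan – maple – olive – teak, which has 4 edges.

4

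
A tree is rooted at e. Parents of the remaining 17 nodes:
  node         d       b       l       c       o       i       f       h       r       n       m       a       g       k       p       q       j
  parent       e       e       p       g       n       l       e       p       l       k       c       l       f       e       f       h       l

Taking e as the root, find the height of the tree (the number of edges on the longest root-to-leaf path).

m sits deepest: e – f – g – c – m — 4 edges from the root.

4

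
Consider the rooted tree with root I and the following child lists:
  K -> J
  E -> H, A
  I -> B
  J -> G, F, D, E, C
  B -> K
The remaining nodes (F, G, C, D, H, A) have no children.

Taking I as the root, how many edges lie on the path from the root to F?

4

Climbing from F to the root: F – J – K – B – I. That's 4 steps.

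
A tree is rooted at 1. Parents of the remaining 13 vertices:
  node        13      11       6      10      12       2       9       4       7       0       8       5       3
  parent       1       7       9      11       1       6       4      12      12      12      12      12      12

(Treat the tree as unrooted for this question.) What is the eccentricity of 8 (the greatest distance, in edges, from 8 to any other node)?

5

A farthest node from 8 is 2.
The path 8 – 12 – 4 – 9 – 6 – 2 has 5 edges.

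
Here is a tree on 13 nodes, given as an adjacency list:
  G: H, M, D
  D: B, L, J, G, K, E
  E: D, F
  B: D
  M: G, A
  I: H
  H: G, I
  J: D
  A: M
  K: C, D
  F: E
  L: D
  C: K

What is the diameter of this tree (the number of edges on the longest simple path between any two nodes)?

5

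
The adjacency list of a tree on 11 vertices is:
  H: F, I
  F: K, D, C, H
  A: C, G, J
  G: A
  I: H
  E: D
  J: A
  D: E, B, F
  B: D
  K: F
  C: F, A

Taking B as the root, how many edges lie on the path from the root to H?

3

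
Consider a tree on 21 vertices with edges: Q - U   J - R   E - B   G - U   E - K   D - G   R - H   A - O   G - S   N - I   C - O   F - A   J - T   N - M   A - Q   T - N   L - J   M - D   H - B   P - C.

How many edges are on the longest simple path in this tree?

16

Starting from P, a farthest node is K at distance 16.
One longest path: P – C – O – A – Q – U – G – D – M – N – T – J – R – H – B – E – K.
So the diameter is 16.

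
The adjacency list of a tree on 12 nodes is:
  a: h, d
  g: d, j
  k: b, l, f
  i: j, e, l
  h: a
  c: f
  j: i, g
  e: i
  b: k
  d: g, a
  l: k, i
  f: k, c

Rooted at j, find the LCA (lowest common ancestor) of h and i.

j

h's ancestor chain is h, a, d, g, j and i's is i, j; they first meet at j.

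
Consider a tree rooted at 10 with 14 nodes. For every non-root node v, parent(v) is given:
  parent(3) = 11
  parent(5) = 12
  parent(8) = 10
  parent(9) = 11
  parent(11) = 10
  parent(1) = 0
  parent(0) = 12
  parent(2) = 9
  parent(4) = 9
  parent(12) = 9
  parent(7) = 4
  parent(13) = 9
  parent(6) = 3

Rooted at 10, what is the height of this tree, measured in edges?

5

1 sits deepest: 10 → 11 → 9 → 12 → 0 → 1 — 5 edges from the root.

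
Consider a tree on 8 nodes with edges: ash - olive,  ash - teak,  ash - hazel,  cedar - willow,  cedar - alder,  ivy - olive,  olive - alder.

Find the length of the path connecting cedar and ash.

3

Walking from cedar: cedar–alder–olive–ash. Length 3.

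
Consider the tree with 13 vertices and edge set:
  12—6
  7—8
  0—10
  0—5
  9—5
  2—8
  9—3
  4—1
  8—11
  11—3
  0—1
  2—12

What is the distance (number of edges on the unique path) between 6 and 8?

The path is 6–12–2–8, which has 3 edges.

3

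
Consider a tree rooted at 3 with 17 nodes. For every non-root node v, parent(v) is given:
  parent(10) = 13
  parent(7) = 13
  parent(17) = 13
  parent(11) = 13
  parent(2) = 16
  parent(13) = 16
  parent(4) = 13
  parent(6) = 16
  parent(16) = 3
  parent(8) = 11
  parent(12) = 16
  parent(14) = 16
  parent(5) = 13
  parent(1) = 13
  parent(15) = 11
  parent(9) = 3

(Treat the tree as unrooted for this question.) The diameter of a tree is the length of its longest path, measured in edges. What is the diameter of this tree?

5

A longest path is 9–3–16–13–11–8, with 5 edges.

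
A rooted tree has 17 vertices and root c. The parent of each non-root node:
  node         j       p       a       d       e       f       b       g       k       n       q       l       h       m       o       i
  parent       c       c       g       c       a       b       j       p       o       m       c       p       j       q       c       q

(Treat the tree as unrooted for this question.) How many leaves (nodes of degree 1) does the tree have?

8

The leaves are d, e, f, h, i, k, l, n.
That is 8 leaves.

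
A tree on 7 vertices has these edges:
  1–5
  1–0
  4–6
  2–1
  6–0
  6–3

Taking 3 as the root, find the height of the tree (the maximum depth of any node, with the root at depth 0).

4

A deepest node is 2, reached by 3 → 6 → 0 → 1 → 2.
That path has 4 edges, so the height is 4.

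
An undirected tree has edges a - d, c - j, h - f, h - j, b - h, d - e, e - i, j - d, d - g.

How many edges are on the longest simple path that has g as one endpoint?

4

A farthest node from g is b (f also at distance 4).
The path g – d – j – h – b has 4 edges.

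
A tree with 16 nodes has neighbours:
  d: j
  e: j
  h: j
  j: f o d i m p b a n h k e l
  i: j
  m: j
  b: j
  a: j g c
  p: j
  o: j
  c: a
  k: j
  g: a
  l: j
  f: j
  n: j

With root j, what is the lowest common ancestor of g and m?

Ancestors of g (toward the root): g, a, j.
Ancestors of m: m, j.
The deepest node appearing in both lists is j.

j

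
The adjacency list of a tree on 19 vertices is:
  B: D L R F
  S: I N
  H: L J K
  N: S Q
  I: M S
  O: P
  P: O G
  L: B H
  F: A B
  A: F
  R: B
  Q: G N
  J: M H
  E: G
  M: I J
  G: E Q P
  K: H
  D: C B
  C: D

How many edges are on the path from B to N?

7

B – L – H – J – M – I – S – N: 7 edges.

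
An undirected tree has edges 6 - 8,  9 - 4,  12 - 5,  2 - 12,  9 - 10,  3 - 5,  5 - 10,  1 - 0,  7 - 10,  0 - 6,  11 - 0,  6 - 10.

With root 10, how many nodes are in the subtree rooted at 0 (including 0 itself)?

3

0's subtree: {0, 1, 11}, size 3.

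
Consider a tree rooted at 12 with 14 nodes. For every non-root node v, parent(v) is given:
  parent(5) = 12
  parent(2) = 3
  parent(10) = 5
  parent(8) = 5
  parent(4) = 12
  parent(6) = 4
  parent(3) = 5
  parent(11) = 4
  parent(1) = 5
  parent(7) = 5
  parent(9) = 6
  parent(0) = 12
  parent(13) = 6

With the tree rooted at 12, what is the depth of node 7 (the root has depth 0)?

2

Path from 12 to 7: 12 – 5 – 7, which has 2 edges.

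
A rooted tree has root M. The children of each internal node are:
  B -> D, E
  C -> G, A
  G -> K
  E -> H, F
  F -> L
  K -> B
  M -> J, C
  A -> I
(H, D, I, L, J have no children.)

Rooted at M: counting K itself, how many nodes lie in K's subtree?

7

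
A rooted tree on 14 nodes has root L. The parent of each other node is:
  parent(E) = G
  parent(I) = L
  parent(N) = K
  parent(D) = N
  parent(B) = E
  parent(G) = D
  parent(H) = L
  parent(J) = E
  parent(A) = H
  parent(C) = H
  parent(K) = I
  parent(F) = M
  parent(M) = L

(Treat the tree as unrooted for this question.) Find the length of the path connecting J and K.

5

J–E–G–D–N–K: 5 edges.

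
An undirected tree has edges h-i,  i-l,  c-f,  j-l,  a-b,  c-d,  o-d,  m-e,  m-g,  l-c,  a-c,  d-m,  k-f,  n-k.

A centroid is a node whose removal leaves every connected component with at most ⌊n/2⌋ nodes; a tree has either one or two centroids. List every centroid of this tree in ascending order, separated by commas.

c

If c is removed the pieces have sizes 5, 4, 3, 2, all ≤ ⌊15/2⌋ = 7.
Every other node leaves some component of size > 7, so the centroid is unique.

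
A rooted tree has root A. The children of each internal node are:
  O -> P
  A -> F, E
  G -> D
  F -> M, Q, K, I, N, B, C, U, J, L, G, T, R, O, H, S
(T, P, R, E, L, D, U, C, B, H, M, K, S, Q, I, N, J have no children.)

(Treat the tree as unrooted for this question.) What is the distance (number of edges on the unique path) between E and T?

3

Walking from E: E – A – F – T. Length 3.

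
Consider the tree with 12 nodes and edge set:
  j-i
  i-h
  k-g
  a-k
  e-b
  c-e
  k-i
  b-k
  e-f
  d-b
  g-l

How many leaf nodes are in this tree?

Exactly 7 nodes have a single neighbour: a, c, d, f, h, j, l.

7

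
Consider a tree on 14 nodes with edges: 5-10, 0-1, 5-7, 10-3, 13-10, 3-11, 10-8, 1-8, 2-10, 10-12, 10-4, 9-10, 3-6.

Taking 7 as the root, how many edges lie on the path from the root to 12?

7–5–10–12 — 3 edges.

3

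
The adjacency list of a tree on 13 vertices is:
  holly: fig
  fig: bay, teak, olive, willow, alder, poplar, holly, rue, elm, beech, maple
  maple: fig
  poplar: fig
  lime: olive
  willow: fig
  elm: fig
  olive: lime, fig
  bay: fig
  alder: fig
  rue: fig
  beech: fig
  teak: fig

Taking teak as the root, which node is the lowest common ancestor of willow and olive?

Ancestors of willow (toward the root): willow, fig, teak.
Ancestors of olive: olive, fig, teak.
The deepest node appearing in both lists is fig.

fig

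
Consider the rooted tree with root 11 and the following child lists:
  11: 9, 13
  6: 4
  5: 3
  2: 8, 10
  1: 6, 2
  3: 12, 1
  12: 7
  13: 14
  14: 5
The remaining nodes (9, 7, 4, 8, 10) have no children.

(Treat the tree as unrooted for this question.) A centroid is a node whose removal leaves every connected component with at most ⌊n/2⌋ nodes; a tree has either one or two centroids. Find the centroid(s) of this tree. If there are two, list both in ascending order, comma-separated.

3

Removing 3 splits the tree into components of sizes 6, 5, 2; the largest is 6 ≤ ⌊14/2⌋ = 7.
Every other node leaves some component of size > 7, so the centroid is unique.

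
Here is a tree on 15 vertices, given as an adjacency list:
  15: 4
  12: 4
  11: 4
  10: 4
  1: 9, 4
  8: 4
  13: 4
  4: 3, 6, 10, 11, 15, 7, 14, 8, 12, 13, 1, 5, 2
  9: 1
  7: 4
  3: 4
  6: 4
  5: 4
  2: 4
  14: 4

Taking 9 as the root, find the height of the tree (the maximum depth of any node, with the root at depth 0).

A deepest node is 10, reached by 9 – 1 – 4 – 10.
That path has 3 edges, so the height is 3.

3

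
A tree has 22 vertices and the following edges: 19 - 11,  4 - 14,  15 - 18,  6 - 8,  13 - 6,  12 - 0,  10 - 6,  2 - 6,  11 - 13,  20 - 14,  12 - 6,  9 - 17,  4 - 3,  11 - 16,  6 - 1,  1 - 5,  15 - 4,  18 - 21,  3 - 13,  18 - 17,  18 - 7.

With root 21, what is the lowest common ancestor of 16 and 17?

18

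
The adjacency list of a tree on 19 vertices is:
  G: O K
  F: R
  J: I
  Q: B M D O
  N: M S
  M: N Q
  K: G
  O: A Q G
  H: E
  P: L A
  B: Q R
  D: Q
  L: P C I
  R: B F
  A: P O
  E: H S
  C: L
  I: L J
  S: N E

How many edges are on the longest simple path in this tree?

A longest path is H - E - S - N - M - Q - O - A - P - L - I - J, with 11 edges.

11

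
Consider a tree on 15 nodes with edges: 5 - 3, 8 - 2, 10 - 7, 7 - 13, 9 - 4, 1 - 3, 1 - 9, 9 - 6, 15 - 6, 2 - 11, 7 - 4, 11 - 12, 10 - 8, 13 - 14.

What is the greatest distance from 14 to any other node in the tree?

The node farthest from 14 is 5 (12 also at distance 7), via 14-13-7-4-9-1-3-5 — 7 edges.

7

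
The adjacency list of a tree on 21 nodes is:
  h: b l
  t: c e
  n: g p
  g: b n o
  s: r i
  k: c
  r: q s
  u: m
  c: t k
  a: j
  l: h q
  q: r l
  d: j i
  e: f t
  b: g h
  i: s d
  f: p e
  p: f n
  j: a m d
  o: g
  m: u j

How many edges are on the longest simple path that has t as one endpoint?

16

The node farthest from t is u, via t – e – f – p – n – g – b – h – l – q – r – s – i – d – j – m – u — 16 edges.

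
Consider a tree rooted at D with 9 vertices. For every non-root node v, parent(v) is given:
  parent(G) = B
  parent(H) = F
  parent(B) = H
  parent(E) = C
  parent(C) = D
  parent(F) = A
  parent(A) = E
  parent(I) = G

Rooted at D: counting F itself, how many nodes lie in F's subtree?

The subtree rooted at F contains: F, H, B, G, I — 5 nodes.

5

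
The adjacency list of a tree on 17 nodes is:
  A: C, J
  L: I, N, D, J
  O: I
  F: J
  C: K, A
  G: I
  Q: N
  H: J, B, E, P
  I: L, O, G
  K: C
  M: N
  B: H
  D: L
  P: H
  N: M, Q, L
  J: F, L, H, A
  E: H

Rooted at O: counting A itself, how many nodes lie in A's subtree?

The subtree rooted at A contains: A, C, K — 3 nodes.

3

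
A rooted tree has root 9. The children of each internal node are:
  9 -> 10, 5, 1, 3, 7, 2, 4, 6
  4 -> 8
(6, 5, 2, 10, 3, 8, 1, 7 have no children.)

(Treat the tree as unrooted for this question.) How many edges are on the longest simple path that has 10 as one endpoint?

A farthest node from 10 is 8.
The path 10–9–4–8 has 3 edges.

3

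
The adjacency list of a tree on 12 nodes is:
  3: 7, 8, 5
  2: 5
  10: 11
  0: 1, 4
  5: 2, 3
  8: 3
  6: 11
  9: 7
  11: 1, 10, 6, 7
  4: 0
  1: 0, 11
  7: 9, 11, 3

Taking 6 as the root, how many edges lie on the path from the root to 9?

Climbing from 9 to the root: 9 – 7 – 11 – 6. That's 3 steps.

3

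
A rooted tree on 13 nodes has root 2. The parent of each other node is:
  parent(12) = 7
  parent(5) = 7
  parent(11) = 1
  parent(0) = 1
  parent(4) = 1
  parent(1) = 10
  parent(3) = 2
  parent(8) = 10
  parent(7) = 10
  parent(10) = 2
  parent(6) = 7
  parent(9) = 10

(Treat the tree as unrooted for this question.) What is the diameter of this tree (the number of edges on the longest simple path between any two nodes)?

4

Starting from 3, a farthest node is 0 at distance 4.
One longest path: 3 – 2 – 10 – 1 – 0.
So the diameter is 4.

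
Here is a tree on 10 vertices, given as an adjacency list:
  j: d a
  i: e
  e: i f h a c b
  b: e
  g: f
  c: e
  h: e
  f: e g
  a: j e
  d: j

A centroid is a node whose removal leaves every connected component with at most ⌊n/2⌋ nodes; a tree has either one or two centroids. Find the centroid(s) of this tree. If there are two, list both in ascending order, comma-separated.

e

If e is removed the pieces have sizes 3, 2, 1, 1, 1, 1, all ≤ ⌊10/2⌋ = 5.
No neighbour of e does as well, so e is the unique centroid.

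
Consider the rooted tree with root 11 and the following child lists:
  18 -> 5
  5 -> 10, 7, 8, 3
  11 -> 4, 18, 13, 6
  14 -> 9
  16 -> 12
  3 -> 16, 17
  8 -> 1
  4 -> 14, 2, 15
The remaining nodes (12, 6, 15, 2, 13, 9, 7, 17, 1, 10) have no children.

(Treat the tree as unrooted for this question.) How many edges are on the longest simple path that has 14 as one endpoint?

A farthest node from 14 is 12.
The path 14–4–11–18–5–3–16–12 has 7 edges.

7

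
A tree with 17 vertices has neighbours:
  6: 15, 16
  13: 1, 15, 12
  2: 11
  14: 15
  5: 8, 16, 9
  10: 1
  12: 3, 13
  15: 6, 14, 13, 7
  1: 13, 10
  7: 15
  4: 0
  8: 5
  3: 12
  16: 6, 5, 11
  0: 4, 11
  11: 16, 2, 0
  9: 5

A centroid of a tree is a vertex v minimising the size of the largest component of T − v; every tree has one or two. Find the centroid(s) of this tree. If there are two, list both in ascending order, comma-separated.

Delete 6: the remaining components have sizes 8, 8. Max 8 ≤ 8, so 6 is a centroid.
No neighbour of 6 does as well, so 6 is the unique centroid.

6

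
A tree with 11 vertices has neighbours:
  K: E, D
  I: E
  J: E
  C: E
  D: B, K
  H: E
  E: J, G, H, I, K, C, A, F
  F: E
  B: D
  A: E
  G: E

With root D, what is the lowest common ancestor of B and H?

D

Path B→root: B D; path H→root: H E K D.
First common node: D.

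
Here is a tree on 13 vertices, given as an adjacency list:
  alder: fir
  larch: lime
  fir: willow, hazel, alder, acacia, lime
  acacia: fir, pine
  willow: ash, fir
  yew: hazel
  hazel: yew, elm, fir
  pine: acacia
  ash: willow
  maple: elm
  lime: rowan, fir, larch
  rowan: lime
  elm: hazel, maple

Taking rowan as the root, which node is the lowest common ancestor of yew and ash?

fir

yew's ancestor chain is yew, hazel, fir, lime, rowan and ash's is ash, willow, fir, lime, rowan; they first meet at fir.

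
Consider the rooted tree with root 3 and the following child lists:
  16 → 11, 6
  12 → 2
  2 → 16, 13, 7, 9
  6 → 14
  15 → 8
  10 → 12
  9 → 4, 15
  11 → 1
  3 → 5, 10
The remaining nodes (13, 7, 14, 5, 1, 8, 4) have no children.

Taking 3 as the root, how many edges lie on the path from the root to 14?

6

Climbing from 14 to the root: 14 → 6 → 16 → 2 → 12 → 10 → 3. That's 6 steps.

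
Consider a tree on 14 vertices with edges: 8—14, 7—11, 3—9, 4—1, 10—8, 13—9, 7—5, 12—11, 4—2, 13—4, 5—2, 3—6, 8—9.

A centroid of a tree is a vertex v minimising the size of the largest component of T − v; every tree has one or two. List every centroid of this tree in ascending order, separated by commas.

Delete 4: the remaining components have sizes 7, 5, 1. Max 7 ≤ 7, so 4 is a centroid.
Its neighbour 13 also leaves a largest component of size 7, so both are centroids.

4, 13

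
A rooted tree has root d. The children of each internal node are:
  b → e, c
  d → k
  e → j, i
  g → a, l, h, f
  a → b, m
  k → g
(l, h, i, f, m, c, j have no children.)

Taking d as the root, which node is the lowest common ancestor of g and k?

k

g's ancestor chain is g, k, d and k's is k, d; they first meet at k.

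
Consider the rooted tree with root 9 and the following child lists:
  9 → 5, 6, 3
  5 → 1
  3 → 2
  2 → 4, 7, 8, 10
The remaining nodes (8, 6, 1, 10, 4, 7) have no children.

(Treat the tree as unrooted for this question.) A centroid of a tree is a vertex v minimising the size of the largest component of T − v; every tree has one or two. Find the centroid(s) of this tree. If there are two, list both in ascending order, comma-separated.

If 3 is removed the pieces have sizes 5, 4, all ≤ ⌊10/2⌋ = 5.
Its neighbour 2 also leaves a largest component of size 5, so both are centroids.

2, 3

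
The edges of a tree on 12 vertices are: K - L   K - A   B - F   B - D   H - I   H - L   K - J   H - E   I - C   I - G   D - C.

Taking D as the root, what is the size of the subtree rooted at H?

Descendants of H (including itself): H, E, L, K, J, A. That's 6.

6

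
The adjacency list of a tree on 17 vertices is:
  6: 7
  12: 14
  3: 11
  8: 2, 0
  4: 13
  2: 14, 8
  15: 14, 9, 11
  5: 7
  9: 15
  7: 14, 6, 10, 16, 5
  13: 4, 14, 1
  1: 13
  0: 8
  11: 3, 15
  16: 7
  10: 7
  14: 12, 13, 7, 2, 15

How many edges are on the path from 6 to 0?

5

The path is 6 – 7 – 14 – 2 – 8 – 0, which has 5 edges.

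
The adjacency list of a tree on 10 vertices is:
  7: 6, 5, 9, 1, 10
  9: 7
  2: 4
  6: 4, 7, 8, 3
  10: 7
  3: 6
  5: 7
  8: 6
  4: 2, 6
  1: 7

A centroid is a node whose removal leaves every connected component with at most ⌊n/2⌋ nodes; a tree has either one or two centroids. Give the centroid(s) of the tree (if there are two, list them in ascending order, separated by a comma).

6, 7

Removing 6 splits the tree into components of sizes 5, 2, 1, 1; the largest is 5 ≤ ⌊10/2⌋ = 5.
7 is adjacent to 6 and is also a centroid (the largest component after removing it is likewise 5).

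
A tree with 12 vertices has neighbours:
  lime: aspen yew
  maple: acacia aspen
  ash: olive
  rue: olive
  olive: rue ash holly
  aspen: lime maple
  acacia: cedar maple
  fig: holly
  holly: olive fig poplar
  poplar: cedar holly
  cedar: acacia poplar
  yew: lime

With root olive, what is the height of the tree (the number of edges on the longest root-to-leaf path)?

yew sits deepest: olive – holly – poplar – cedar – acacia – maple – aspen – lime – yew — 8 edges from the root.

8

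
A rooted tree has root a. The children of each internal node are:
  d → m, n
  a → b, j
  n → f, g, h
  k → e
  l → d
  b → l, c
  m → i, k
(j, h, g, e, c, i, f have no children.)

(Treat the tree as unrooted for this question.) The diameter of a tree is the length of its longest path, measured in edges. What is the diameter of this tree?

7

Starting from j, a farthest node is e at distance 7.
One longest path: j-a-b-l-d-m-k-e.
So the diameter is 7.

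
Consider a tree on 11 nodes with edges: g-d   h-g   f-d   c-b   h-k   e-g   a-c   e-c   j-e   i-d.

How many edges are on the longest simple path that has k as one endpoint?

5

A farthest node from k is a (b also at distance 5).
The path k – h – g – e – c – a has 5 edges.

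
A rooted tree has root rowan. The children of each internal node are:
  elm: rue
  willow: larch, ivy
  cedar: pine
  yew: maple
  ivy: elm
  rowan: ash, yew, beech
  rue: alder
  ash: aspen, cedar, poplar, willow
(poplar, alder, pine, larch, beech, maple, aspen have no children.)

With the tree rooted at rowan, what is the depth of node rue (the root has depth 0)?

5

rowan–ash–willow–ivy–elm–rue — 5 edges.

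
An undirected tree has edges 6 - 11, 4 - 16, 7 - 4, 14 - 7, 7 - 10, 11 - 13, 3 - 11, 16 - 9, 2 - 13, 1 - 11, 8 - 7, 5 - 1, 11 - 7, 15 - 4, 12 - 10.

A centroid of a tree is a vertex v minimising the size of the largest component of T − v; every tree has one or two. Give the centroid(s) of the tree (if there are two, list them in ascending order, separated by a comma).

7

Removing 7 splits the tree into components of sizes 7, 4, 2, 1, 1; the largest is 7 ≤ ⌊16/2⌋ = 8.
No neighbour of 7 does as well, so 7 is the unique centroid.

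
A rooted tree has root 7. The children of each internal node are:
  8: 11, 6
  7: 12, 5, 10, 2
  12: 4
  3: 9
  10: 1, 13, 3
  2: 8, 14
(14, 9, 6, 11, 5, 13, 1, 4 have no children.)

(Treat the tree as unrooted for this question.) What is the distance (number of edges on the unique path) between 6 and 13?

Walking from 6: 6 – 8 – 2 – 7 – 10 – 13. Length 5.

5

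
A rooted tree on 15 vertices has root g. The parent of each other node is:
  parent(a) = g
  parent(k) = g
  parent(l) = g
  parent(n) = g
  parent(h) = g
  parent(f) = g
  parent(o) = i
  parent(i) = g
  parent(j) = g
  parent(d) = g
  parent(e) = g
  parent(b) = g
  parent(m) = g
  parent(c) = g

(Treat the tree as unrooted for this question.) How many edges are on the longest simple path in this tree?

A longest path is o–i–g–l, with 3 edges.

3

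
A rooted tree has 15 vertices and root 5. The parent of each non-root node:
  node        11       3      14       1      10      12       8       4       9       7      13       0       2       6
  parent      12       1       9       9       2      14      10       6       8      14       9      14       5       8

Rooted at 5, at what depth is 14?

5

5–2–10–8–9–14 — 5 edges.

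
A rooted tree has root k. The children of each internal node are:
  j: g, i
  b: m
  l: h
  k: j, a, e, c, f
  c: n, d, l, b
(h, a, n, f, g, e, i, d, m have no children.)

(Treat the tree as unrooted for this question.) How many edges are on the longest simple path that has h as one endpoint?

5

The node farthest from h is g (i also at distance 5), via h – l – c – k – j – g — 5 edges.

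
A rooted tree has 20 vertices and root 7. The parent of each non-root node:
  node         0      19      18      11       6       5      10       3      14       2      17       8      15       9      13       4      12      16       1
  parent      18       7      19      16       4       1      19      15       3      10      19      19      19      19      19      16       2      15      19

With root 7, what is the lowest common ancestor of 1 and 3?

Path 1→root: 1 19 7; path 3→root: 3 15 19 7.
First common node: 19.

19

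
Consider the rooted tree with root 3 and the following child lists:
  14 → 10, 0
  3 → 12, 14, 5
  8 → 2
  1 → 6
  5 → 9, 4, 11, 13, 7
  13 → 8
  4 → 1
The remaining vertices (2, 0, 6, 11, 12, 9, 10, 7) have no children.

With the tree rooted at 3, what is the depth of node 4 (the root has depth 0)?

3–5–4 — 2 edges.

2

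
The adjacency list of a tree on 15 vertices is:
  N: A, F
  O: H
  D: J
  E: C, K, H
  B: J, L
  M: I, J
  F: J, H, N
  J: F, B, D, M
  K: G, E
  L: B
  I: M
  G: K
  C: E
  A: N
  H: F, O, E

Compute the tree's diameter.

7

Starting from G, a farthest node is I at distance 7.
One longest path: G–K–E–H–F–J–M–I.
So the diameter is 7.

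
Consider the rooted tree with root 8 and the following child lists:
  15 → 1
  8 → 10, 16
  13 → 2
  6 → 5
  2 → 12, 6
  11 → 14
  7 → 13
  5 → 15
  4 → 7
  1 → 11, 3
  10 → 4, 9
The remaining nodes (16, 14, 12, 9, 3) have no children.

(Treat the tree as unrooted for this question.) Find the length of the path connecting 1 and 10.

8

Walking from 1: 1 - 15 - 5 - 6 - 2 - 13 - 7 - 4 - 10. Length 8.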